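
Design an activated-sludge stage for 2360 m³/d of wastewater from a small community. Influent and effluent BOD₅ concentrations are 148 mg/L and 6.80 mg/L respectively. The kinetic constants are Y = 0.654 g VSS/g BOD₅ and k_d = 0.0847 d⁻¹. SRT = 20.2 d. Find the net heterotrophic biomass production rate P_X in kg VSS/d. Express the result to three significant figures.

Observed yield with endogenous decay: Y_obs = Y / (1 + k_d·θ_c) = 0.654 / (1 + 0.0847 × 20.2) = 0.654 / 2.711 = 0.2412 g VSS/g BOD₅.
ΔS = 148 − 6.80 = 141.2 mg/L, so the substrate removal rate is 2360 × 141.2/1000 = 333.2 kg BOD₅/d.
Biomass produced: P_X = Y_obs·Q·ΔS = 0.2412 × 333.2 ≈ 80.39 kg VSS/d.

P_X ≈ 80.4 kg VSS/d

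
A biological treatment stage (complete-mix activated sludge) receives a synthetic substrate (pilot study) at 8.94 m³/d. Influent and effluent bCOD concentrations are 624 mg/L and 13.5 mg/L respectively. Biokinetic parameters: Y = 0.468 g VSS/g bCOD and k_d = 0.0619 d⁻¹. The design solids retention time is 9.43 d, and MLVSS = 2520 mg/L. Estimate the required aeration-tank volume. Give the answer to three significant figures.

V ≈ 6.04 m³

From the SRT design equation V = Y Q (S₀−S) θ_c / [X (1 + k_d θ_c)] = 0.468 × 8.94 × (624 − 13.5) × 9.43 / [2520 × (1 + 0.0619 × 9.43)] = 2.41×10^4 / 3991 = 6.035 m³.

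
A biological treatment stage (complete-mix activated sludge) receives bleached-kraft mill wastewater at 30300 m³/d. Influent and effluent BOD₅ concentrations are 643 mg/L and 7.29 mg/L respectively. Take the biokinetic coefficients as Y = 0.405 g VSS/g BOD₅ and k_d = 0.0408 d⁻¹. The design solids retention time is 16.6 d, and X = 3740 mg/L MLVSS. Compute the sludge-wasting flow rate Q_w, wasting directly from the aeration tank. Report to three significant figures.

Q_w ≈ 1240 m³/d

Rearranging the biomass balance for a CMAS with decay, V = Y·Q·ΔS·θ_c / [X·(1+k_d θ_c)] = 0.405 × 30300 × (643 − 7.29) × 16.6 / [3740 × (1 + 0.0408 × 16.6)] = 1.29×10^8 / 6273 = 20644 m³.
With mixed-liquor wasting, θ_c = V/Q_w, so Q_w = V/θ_c = 20644/16.6 = 1244 m³/d.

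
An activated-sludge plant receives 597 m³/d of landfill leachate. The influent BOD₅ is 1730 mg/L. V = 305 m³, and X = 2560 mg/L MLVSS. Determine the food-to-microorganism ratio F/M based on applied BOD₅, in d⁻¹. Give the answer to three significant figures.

F/M ≈ 1.32 d⁻¹

F/M = applied load / biomass = Q·S₀/(V·X) = 597 × 1730 / (305.0 × 2560) = 1.323 d⁻¹.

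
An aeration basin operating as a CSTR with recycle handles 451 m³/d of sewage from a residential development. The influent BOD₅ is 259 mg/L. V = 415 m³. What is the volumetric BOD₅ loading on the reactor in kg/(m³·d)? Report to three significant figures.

Applied BOD₅ load per unit volume = Q·S₀/V = (451 × 259/1000)/415.0 = 0.2815 kg BOD₅·m⁻³·d⁻¹.

L_v ≈ 0.281 kg BOD₅/(m³·d)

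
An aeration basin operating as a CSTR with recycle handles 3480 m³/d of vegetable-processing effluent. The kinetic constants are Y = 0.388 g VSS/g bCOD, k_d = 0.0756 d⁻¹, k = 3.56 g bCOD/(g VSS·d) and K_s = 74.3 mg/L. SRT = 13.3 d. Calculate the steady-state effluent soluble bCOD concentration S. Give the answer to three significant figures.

S ≈ 9.10 mg/L

Effluent substrate depends only on kinetics and SRT: S = K_s(1 + k_d θ_c) / [θ_c(Yk − k_d) − 1] = 74.3 × (1 + 0.0756 × 13.3) / [13.3 × (0.388 × 3.56 − 0.0756) − 1] = 149.0 / 16.37 = 9.105 mg/L.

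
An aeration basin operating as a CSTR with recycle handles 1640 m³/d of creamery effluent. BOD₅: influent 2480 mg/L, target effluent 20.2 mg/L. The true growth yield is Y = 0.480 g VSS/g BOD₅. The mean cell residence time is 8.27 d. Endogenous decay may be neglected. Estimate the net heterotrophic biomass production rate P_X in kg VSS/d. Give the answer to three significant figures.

P_X ≈ 1940 kg VSS/d

No decay correction is needed, so Y_obs = Y = 0.480.
ΔS = 2480 − 20.2 = 2460 mg/L, so the substrate removal rate is 1640 × 2460/1000 = 4034 kg BOD₅/d.
Biomass produced: P_X = Y_obs·Q·ΔS = 0.4800 × 4034 ≈ 1936 kg VSS/d.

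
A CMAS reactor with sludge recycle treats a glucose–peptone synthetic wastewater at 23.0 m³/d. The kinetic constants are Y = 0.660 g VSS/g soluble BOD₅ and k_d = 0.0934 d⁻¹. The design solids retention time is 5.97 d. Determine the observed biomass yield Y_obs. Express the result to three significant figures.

Y_obs ≈ 0.424 g VSS/g soluble BOD₅

Correct the yield for decay: Y_obs = Y/(1 + k_d θ_c) = 0.660 / (1 + 0.0934 × 5.97) = 0.660 / 1.558 = 0.4237.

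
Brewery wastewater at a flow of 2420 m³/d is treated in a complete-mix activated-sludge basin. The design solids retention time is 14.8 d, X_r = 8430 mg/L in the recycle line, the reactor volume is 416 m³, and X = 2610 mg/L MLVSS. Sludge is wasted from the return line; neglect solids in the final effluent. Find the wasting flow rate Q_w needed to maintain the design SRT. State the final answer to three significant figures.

Q_w ≈ 8.70 m³/d

θ_c = V·X/(Q_w·X_r) when wasting from the recycle, so Q_w = V·X/(θ_c·X_r) = 416.0 × 2610 / (14.8 × 8430) = 8.703 m³/d.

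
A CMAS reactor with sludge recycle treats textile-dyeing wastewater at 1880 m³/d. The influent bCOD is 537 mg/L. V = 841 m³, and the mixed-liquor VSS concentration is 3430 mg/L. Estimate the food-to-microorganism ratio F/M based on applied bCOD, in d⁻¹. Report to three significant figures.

Food-to-microorganism ratio F/M = Q S₀ / (V X) = 1880 × 537 / (841.0 × 3430) = 0.3500 d⁻¹.

F/M ≈ 0.350 d⁻¹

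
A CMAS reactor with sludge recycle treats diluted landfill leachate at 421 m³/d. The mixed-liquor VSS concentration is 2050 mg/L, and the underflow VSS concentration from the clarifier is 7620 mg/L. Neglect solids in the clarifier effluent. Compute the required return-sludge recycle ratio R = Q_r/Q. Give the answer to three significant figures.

R = Q_r/Q = X/(X_r − X) = 2050 / (7620 − 2050) = 0.3680.

R ≈ 0.368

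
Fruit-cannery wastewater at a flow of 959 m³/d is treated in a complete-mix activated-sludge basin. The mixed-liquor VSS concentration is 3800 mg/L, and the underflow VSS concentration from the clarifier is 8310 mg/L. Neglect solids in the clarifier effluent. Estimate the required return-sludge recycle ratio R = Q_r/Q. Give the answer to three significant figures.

R ≈ 0.843

Solids balance on the clarifier gives (1+R)X = R·X_r, so R = X/(X_r − X) = 3800 / (8310 − 3800) = 0.8426.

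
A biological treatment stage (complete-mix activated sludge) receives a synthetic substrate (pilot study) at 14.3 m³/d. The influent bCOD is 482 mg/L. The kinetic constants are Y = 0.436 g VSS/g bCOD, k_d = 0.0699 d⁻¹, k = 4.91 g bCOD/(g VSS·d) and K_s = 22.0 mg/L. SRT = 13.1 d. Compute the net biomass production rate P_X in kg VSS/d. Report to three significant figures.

For a completely mixed reactor with recycle the Lawrence–McCarty relation gives S = K_s·(1 + k_d·θ_c) / [θ_c·(Y·k − k_d) − 1] = 22.0 × (1 + 0.0699 × 13.1) / [13.1 × (0.436 × 4.91 − 0.0699) − 1] = 42.15 / 26.13 = 1.613 mg/L.
Observed yield with endogenous decay: Y_obs = Y / (1 + k_d·θ_c) = 0.436 / (1 + 0.0699 × 13.1) = 0.436 / 1.916 = 0.2276 g VSS/g bCOD.
ΔS = 482 − 1.61 = 480.4 mg/L, so the substrate removal rate is 14.3 × 480.4/1000 = 6.870 kg bCOD/d.
So the net sludge growth is P_X = 0.2276 × 6.870 = 1.563 kg VSS/d.

P_X ≈ 1.56 kg VSS/d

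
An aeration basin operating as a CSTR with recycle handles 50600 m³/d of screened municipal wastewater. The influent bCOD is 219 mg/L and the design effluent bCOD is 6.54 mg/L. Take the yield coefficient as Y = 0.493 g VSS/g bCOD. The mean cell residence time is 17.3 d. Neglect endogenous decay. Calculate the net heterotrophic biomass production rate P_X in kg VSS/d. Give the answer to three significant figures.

P_X ≈ 5300 kg VSS/d

Since k_d ≈ 0, Y_obs = Y = 0.493 g VSS/g bCOD.
Q·(S₀ − S) = 50600 × (219 − 6.54) × 10⁻³ = 10750 kg/d removed.
So the net sludge growth is P_X = 0.4930 × 10750 = 5300 kg VSS/d.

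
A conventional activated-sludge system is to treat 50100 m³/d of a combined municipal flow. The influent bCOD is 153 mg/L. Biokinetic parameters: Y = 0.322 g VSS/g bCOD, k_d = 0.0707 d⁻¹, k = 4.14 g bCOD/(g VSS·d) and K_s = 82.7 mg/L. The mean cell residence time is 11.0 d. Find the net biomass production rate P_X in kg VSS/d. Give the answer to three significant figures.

Effluent substrate depends only on kinetics and SRT: S = K_s(1 + k_d θ_c) / [θ_c(Yk − k_d) − 1] = 82.7 × (1 + 0.0707 × 11.0) / [11.0 × (0.322 × 4.14 − 0.0707) − 1] = 147.0 / 12.89 = 11.41 mg/L.
The observed yield is Y_obs = Y/(1 + k_d·θ_c) = 0.322 / (1 + 0.0707 × 11.0) = 0.322 / 1.778 = 0.1811 g VSS per g bCOD removed.
ΔS = 153 − 11.4 = 141.6 mg/L, so the substrate removal rate is 50100 × 141.6/1000 = 7094 kg bCOD/d.
So the net sludge growth is P_X = 0.1811 × 7094 = 1285 kg VSS/d.

P_X ≈ 1280 kg VSS/d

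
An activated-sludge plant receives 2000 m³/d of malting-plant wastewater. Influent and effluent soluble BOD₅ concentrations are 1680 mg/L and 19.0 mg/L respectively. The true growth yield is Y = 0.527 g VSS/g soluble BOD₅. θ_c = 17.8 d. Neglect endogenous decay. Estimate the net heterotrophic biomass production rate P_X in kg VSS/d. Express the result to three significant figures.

P_X ≈ 1750 kg VSS/d

Since k_d ≈ 0, Y_obs = Y = 0.527 g VSS/g soluble BOD₅.
Substrate removed = Q·(S₀ − S) = 2000 m³/d × (1680 − 19.0) g/m³ = 3.32×10^6 g/d = 3322 kg/d.
Biomass produced: P_X = Y_obs·Q·ΔS = 0.5270 × 3322 ≈ 1751 kg VSS/d.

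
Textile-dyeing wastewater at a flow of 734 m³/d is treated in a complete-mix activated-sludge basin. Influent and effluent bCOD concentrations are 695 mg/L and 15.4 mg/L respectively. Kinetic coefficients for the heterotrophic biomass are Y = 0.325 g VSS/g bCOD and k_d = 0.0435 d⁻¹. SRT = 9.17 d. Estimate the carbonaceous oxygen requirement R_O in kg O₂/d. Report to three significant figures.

Observed yield with endogenous decay: Y_obs = Y / (1 + k_d·θ_c) = 0.325 / (1 + 0.0435 × 9.17) = 0.325 / 1.399 = 0.2323 g VSS/g bCOD.
Mass of bCOD removed per day: Q(S₀ − S) = 734 × 679.6 g/m³ = 498.8 kg/d.
Biomass synthesised: P_X = Y_obs × 498.8 = 115.9 kg VSS/d.
R_O = Q·(S₀ − S) − 1.42·P_X = 498.8 − 1.42 × 115.9 = 334.3 kg O₂/d.

R_O ≈ 334 kg O₂/d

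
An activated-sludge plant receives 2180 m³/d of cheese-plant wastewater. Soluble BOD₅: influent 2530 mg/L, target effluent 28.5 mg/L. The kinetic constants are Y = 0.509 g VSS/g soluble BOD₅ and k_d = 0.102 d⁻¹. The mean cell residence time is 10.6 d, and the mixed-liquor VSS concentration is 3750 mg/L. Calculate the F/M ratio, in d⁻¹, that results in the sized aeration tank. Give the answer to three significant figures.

Rearranging the biomass balance for a CMAS with decay, V = Y·Q·ΔS·θ_c / [X·(1+k_d θ_c)] = 0.509 × 2180 × (2530 − 28.5) × 10.6 / [3750 × (1 + 0.102 × 10.6)] = 2.94×10^7 / 7804 = 3770 m³.
F/M = Q·S₀ / (V·X) = 2180 × 2530 / (3770 × 3750) = 0.3901 g soluble BOD₅·(g VSS·d)⁻¹.

F/M ≈ 0.390 d⁻¹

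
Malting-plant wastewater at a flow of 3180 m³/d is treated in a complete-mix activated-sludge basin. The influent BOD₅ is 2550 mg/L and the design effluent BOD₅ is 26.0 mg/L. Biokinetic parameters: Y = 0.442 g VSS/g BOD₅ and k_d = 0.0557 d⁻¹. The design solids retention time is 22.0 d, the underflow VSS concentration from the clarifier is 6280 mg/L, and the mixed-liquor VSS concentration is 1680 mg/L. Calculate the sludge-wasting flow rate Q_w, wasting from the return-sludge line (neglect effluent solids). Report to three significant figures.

Q_w ≈ 254 m³/d

Steady-state biomass mass balance: V·X·(1 + k_d·θ_c) = Y·Q·(S₀ − S)·θ_c, so V = 0.442 × 3180 × (2550 − 26.0) × 22.0 / [1680 × (1 + 0.0557 × 22.0)] = 7.8×10^7 / 3739 = 20876 m³.
Q_w = (V·X)/(θ_c X_r) = 20876 × 1680 / (22.0 × 6280) = 253.8 m³/d.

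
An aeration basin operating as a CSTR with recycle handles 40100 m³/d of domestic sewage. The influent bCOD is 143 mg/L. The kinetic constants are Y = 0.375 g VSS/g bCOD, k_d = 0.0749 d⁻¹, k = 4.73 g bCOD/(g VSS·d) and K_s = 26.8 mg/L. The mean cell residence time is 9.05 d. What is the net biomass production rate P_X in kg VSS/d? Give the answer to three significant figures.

P_X ≈ 1250 kg VSS/d

Effluent substrate depends only on kinetics and SRT: S = K_s(1 + k_d θ_c) / [θ_c(Yk − k_d) − 1] = 26.8 × (1 + 0.0749 × 9.05) / [9.05 × (0.375 × 4.73 − 0.0749) − 1] = 44.97 / 14.37 = 3.128 mg/L.
Correct the yield for decay: Y_obs = Y/(1 + k_d θ_c) = 0.375 / (1 + 0.0749 × 9.05) = 0.375 / 1.678 = 0.2235.
Q·(S₀ − S) = 40100 × (143 − 3.13) × 10⁻³ = 5609 kg/d removed.
Net biomass production P_X = Y_obs × Q·(S₀ − S) = 0.2235 × 5609 = 1254 kg VSS/d.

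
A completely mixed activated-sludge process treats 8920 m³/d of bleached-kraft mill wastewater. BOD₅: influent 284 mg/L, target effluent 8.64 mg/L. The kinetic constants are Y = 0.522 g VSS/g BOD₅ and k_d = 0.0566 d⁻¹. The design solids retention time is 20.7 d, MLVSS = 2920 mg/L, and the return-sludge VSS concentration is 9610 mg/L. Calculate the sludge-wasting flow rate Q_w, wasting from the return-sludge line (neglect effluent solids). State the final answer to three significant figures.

From the SRT design equation V = Y Q (S₀−S) θ_c / [X (1 + k_d θ_c)] = 0.522 × 8920 × (284 − 8.64) × 20.7 / [2920 × (1 + 0.0566 × 20.7)] = 2.65×10^7 / 6341 = 4185 m³.
Wasting from the return line (neglecting effluent solids): Q_w = V·X / (θ_c·X_r) = 4185 × 2920 / (20.7 × 9610) = 61.44 m³/d.

Q_w ≈ 61.4 m³/d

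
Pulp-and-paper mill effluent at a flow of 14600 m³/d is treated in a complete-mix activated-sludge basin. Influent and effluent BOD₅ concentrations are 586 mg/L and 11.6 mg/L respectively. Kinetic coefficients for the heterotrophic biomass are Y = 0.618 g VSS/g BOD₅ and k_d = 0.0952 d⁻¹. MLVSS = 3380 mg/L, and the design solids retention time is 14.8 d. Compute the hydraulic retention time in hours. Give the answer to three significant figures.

Steady-state biomass mass balance: V·X·(1 + k_d·θ_c) = Y·Q·(S₀ − S)·θ_c, so V = 0.618 × 14600 × (586 − 11.6) × 14.8 / [3380 × (1 + 0.0952 × 14.8)] = 7.67×10^7 / 8142 = 9420 m³.
Hydraulic retention time τ = V/Q = 9420 / 14600 = 0.6452 d = 15.49 h.

τ ≈ 15.5 h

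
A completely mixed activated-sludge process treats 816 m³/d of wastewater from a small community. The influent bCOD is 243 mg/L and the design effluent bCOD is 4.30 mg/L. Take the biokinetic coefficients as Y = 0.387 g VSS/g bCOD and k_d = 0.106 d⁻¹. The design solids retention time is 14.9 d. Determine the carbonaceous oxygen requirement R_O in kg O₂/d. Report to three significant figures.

R_O ≈ 153 kg O₂/d

Y_obs = Y / (1 + k_d θ_c) = 0.387 / (1 + 0.106 × 14.9) = 0.387 / 2.579 = 0.1500.
Substrate removed = Q·(S₀ − S) = 816 m³/d × (243 − 4.30) g/m³ = 1.95×10^5 g/d = 194.8 kg/d.
Net sludge production P_X = 0.1500 × 194.8 = 29.22 kg VSS/d.
R_O = Q·(S₀ − S) − 1.42·P_X = 194.8 − 1.42 × 29.22 = 153.3 kg O₂/d.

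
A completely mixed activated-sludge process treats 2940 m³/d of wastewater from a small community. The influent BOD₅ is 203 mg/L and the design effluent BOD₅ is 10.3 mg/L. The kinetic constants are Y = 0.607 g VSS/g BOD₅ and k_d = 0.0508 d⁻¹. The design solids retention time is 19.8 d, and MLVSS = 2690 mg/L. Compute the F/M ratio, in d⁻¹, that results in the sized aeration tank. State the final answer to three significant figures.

F/M ≈ 0.176 d⁻¹

Rearranging the biomass balance for a CMAS with decay, V = Y·Q·ΔS·θ_c / [X·(1+k_d θ_c)] = 0.607 × 2940 × (203 − 10.3) × 19.8 / [2690 × (1 + 0.0508 × 19.8)] = 6.81×10^6 / 5396 = 1262 m³.
F/M = Q·S₀ / (V·X) = 2940 × 203 / (1262 × 2690) = 0.1758 g BOD₅·(g VSS·d)⁻¹.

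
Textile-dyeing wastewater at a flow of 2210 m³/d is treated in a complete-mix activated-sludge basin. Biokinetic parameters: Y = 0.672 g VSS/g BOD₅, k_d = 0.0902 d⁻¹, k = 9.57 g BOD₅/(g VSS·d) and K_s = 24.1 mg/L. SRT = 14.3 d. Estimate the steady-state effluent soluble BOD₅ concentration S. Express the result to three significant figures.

From the Monod/SRT balance for a CMAS, S = K_s·(1+k_d θ_c)/[θ_c·(Y k − k_d) − 1] = 24.1 × (1 + 0.0902 × 14.3) / [14.3 × (0.672 × 9.57 − 0.0902) − 1] = 55.19 / 89.67 = 0.6154 mg/L.

S ≈ 0.615 mg/L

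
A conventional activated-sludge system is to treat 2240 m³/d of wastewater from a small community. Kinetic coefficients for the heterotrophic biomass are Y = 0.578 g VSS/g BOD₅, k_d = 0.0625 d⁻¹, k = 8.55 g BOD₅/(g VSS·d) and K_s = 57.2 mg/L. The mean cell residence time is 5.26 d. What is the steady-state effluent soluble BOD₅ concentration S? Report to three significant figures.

For a completely mixed reactor with recycle the Lawrence–McCarty relation gives S = K_s·(1 + k_d·θ_c) / [θ_c·(Y·k − k_d) − 1] = 57.2 × (1 + 0.0625 × 5.26) / [5.26 × (0.578 × 8.55 − 0.0625) − 1] = 76.00 / 24.67 = 3.081 mg/L.

S ≈ 3.08 mg/L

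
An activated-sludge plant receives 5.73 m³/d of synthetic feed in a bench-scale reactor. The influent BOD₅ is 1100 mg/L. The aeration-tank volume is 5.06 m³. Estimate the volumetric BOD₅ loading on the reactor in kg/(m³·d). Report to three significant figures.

L_v = Q S₀ / V = 5.73 × 1100 × 10⁻³ / 5.060 = 1.246 kg/(m³·d).

L_v ≈ 1.25 kg BOD₅/(m³·d)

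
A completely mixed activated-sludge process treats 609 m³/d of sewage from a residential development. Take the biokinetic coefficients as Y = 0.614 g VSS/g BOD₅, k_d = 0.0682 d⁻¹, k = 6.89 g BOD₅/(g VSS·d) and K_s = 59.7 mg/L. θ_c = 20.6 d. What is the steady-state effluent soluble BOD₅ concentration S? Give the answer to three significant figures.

S ≈ 1.69 mg/L

From the Monod/SRT balance for a CMAS, S = K_s·(1+k_d θ_c)/[θ_c·(Y k − k_d) − 1] = 59.7 × (1 + 0.0682 × 20.6) / [20.6 × (0.614 × 6.89 − 0.0682) − 1] = 143.6 / 84.74 = 1.694 mg/L.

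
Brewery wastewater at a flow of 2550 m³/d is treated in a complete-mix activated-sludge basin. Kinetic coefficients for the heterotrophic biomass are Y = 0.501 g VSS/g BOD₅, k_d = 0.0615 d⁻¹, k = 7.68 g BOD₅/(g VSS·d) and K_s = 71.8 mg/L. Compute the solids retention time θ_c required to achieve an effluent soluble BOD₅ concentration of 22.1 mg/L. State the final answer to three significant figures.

θ_c ≈ 1.18 d

From 1/θ_c = Y·k·S/(K_s + S) − k_d: Y·k·S/(K_s+S) = 0.501 × 7.68 × 22.1 / (71.8 + 22.1) = 0.9056 d⁻¹.
Then 1/θ_c = μ − k_d = 0.9056 − 0.0615 = 0.8441 d⁻¹, giving θ_c = 1.185 d.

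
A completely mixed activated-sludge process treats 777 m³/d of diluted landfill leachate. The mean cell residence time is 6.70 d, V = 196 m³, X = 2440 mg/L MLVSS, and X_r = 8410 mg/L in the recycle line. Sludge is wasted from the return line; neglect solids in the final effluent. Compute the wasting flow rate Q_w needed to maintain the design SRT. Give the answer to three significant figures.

θ_c = V·X/(Q_w·X_r) when wasting from the recycle, so Q_w = V·X/(θ_c·X_r) = 196.0 × 2440 / (6.70 × 8410) = 8.487 m³/d.

Q_w ≈ 8.49 m³/d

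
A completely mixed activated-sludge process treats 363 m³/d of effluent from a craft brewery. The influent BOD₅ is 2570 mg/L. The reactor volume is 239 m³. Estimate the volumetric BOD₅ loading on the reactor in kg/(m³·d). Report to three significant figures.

L_v ≈ 3.90 kg BOD₅/(m³·d)

Applied BOD₅ load per unit volume = Q·S₀/V = (363 × 2570/1000)/239.0 = 3.903 kg BOD₅·m⁻³·d⁻¹.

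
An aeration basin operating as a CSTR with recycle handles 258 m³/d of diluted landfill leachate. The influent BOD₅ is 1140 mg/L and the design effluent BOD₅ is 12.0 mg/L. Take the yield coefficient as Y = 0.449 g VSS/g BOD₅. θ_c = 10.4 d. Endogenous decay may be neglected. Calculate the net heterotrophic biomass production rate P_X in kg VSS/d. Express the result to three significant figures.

With endogenous decay neglected, the observed yield equals the true yield: Y_obs = Y = 0.449 g VSS/g BOD₅.
ΔS = 1140 − 12.0 = 1128 mg/L, so the substrate removal rate is 258 × 1128/1000 = 291.0 kg BOD₅/d.
P_X = Y_obs · Q(S₀ − S) = 0.4490 × 291.0 = 130.7 kg VSS/d.

P_X ≈ 131 kg VSS/d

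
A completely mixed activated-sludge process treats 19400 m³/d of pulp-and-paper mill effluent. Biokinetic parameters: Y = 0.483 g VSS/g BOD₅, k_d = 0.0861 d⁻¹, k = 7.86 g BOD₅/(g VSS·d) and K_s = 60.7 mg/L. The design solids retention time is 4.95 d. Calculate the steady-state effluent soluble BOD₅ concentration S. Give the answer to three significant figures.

For a completely mixed reactor with recycle the Lawrence–McCarty relation gives S = K_s·(1 + k_d·θ_c) / [θ_c·(Y·k − k_d) − 1] = 60.7 × (1 + 0.0861 × 4.95) / [4.95 × (0.483 × 7.86 − 0.0861) − 1] = 86.57 / 17.37 = 4.985 mg/L.

S ≈ 4.99 mg/L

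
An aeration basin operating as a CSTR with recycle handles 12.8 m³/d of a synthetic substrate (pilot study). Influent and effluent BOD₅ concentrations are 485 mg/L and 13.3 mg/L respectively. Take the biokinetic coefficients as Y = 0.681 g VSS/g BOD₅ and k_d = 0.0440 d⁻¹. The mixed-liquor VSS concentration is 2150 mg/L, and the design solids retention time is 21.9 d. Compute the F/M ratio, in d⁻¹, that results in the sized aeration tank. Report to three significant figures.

Steady-state biomass mass balance: V·X·(1 + k_d·θ_c) = Y·Q·(S₀ − S)·θ_c, so V = 0.681 × 12.8 × (485 − 13.3) × 21.9 / [2150 × (1 + 0.0440 × 21.9)] = 9×10^4 / 4222 = 21.33 m³.
Food-to-microorganism ratio F/M = Q S₀ / (V X) = 12.8 × 485 / (21.33 × 2150) = 0.1354 d⁻¹.

F/M ≈ 0.135 d⁻¹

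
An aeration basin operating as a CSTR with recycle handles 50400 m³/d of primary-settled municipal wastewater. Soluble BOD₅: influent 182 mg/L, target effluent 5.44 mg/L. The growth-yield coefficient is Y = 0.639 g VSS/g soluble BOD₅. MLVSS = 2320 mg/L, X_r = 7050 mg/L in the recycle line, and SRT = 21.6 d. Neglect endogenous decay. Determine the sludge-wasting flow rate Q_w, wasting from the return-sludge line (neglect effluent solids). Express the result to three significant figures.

Q_w ≈ 807 m³/d

With k_d = 0 the design equation reduces to V = Y Q (S₀−S) θ_c / X = 0.639 × 50400 × (182 − 5.44) × 21.6 / 2320 = 52941 m³.
θ_c = V·X/(Q_w·X_r) when wasting from the recycle, so Q_w = V·X/(θ_c·X_r) = 52941 × 2320 / (21.6 × 7050) = 806.6 m³/d.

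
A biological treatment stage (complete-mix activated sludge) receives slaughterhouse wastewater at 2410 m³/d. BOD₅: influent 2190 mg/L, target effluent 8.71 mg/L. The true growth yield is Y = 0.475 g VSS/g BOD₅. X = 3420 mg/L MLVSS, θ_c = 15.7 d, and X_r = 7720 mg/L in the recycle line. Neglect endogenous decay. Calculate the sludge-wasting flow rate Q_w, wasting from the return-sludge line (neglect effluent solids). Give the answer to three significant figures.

Biomass mass balance (decay neglected): V·X = Y·Q·(S₀ − S)·θ_c, so V = 0.475 × 2410 × (2190 − 8.71) × 15.7 / 3420 = 11463 m³.
Wasting from the return line (neglecting effluent solids): Q_w = V·X / (θ_c·X_r) = 11463 × 3420 / (15.7 × 7720) = 323.4 m³/d.

Q_w ≈ 323 m³/d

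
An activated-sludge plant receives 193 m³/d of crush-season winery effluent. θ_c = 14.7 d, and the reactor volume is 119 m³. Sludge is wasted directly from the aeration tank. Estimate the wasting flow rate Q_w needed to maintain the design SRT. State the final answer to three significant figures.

Q_w ≈ 8.10 m³/d

For wasting at MLVSS concentration, Q_w = V/θ_c = 119.0/14.7 = 8.095 m³/d.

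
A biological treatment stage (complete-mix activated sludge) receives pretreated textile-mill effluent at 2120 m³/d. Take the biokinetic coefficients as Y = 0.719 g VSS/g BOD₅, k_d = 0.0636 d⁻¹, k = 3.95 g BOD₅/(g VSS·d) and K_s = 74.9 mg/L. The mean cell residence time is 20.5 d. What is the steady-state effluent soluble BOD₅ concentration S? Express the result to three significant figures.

From the Monod/SRT balance for a CMAS, S = K_s·(1+k_d θ_c)/[θ_c·(Y k − k_d) − 1] = 74.9 × (1 + 0.0636 × 20.5) / [20.5 × (0.719 × 3.95 − 0.0636) − 1] = 172.6 / 55.92 = 3.086 mg/L.

S ≈ 3.09 mg/L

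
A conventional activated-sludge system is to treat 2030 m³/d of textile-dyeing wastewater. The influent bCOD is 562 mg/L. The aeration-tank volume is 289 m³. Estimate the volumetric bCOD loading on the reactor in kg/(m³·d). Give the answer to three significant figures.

L_v ≈ 3.95 kg bCOD/(m³·d)

L_v = Q S₀ / V = 2030 × 562 × 10⁻³ / 289.0 = 3.948 kg/(m³·d).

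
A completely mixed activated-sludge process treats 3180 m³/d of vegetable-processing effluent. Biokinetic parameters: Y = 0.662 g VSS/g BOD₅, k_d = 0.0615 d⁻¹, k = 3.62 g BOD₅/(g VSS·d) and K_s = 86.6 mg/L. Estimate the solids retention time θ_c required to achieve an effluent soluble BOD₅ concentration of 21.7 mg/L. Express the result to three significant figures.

θ_c ≈ 2.39 d

From 1/θ_c = Y·k·S/(K_s + S) − k_d: Y·k·S/(K_s+S) = 0.662 × 3.62 × 21.7 / (86.6 + 21.7) = 0.4802 d⁻¹.
θ_c = 1/(μ − k_d) = 1/(0.4802 − 0.0615) = 1/0.4187 = 2.388 d.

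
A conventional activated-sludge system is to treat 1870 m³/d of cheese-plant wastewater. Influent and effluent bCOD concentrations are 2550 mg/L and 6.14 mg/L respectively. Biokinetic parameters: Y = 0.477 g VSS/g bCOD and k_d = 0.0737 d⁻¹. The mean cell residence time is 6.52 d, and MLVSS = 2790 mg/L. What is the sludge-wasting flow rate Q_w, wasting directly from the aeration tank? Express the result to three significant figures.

Q_w ≈ 549 m³/d

From the SRT design equation V = Y Q (S₀−S) θ_c / [X (1 + k_d θ_c)] = 0.477 × 1870 × (2550 − 6.14) × 6.52 / [2790 × (1 + 0.0737 × 6.52)] = 1.48×10^7 / 4131 = 3582 m³.
Wasting from the aeration tank: Q_w = V / θ_c = 3582 / 6.52 = 549.3 m³/d.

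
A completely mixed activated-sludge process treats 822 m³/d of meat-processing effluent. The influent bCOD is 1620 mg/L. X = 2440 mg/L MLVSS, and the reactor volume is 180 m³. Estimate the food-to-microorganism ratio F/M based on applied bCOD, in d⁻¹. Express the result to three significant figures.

Food-to-microorganism ratio F/M = Q S₀ / (V X) = 822 × 1620 / (180.0 × 2440) = 3.032 d⁻¹.

F/M ≈ 3.03 d⁻¹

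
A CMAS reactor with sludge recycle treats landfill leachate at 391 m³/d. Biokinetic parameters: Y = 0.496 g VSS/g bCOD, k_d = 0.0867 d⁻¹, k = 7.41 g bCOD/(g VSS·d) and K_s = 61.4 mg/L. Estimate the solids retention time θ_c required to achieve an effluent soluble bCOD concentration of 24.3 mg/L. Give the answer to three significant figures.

From 1/θ_c = Y·k·S/(K_s + S) − k_d: Y·k·S/(K_s+S) = 0.496 × 7.41 × 24.3 / (61.4 + 24.3) = 1.042 d⁻¹.
Then 1/θ_c = μ − k_d = 1.042 − 0.0867 = 0.9554 d⁻¹, giving θ_c = 1.047 d.

θ_c ≈ 1.05 d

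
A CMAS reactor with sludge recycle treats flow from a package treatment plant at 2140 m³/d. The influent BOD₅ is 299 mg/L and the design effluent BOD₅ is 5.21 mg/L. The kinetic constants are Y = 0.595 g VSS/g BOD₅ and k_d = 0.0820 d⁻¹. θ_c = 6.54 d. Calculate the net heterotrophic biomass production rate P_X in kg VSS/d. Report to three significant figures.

Observed yield with endogenous decay: Y_obs = Y / (1 + k_d·θ_c) = 0.595 / (1 + 0.0820 × 6.54) = 0.595 / 1.536 = 0.3873 g VSS/g BOD₅.
Substrate removed = Q·(S₀ − S) = 2140 m³/d × (299 − 5.21) g/m³ = 6.29×10^5 g/d = 628.7 kg/d.
Biomass produced: P_X = Y_obs·Q·ΔS = 0.3873 × 628.7 ≈ 243.5 kg VSS/d.

P_X ≈ 243 kg VSS/d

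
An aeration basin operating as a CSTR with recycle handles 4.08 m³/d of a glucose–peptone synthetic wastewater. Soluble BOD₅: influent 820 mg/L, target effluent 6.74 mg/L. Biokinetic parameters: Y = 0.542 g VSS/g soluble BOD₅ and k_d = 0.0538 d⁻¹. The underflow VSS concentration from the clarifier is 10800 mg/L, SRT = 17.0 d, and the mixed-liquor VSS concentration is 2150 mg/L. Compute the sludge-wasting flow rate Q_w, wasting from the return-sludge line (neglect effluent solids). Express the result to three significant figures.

Q_w ≈ 0.0870 m³/d

Rearranging the biomass balance for a CMAS with decay, V = Y·Q·ΔS·θ_c / [X·(1+k_d θ_c)] = 0.542 × 4.08 × (820 − 6.74) × 17.0 / [2150 × (1 + 0.0538 × 17.0)] = 3.06×10^4 / 4116 = 7.427 m³.
Q_w = (V·X)/(θ_c X_r) = 7.427 × 2150 / (17.0 × 10800) = 0.08697 m³/d.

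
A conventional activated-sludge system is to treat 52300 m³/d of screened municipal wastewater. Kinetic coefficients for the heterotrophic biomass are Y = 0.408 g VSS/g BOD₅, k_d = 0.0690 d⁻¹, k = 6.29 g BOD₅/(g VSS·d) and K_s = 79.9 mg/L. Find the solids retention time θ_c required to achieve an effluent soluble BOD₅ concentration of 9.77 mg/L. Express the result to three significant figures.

θ_c ≈ 4.75 d

Specific growth rate at S = 9.77 mg/L: μ = YkS/(K_s+S) = 0.408·6.29·9.77/(79.9+9.77) = 0.2796 d⁻¹.
1/θ_c = 0.2796 − 0.0690 = 0.2106 d⁻¹, so θ_c = 4.748 d.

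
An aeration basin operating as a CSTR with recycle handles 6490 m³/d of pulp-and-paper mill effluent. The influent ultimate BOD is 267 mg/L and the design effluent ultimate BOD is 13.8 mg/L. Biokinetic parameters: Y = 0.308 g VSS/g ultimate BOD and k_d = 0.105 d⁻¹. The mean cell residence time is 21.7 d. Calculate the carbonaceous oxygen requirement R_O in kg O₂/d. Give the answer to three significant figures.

Correct the yield for decay: Y_obs = Y/(1 + k_d θ_c) = 0.308 / (1 + 0.105 × 21.7) = 0.308 / 3.278 = 0.09395.
Mass of ultimate BOD removed per day: Q(S₀ − S) = 6490 × 253.2 g/m³ = 1643 kg/d.
P_X = Y_obs·Q·(S₀ − S) = 0.09395 × 1643 = 154.4 kg VSS/d.
R_O = Q·ΔS − 1.42 P_X = 1643 − 219.2 = 1424 kg O₂/d.

R_O ≈ 1420 kg O₂/d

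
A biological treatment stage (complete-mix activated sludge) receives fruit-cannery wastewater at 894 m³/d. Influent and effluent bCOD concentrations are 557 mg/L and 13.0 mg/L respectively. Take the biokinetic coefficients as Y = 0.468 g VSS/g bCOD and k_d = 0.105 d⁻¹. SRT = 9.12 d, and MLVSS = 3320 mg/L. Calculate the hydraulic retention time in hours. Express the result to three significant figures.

Steady-state biomass mass balance: V·X·(1 + k_d·θ_c) = Y·Q·(S₀ − S)·θ_c, so V = 0.468 × 894 × (557 − 13.0) × 9.12 / [3320 × (1 + 0.105 × 9.12)] = 2.08×10^6 / 6499 = 319.4 m³.
HRT = V/Q = 319.4 m³ / 894 m³·d⁻¹ = 0.3573 d × 24 = 8.574 h.

τ ≈ 8.57 h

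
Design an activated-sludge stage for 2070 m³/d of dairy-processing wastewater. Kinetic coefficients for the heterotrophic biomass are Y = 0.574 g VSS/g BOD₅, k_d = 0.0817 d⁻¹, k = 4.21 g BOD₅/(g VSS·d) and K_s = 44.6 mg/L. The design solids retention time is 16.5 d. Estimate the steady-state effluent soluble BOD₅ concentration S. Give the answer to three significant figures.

Effluent substrate depends only on kinetics and SRT: S = K_s(1 + k_d θ_c) / [θ_c(Yk − k_d) − 1] = 44.6 × (1 + 0.0817 × 16.5) / [16.5 × (0.574 × 4.21 − 0.0817) − 1] = 104.7 / 37.52 = 2.791 mg/L.

S ≈ 2.79 mg/L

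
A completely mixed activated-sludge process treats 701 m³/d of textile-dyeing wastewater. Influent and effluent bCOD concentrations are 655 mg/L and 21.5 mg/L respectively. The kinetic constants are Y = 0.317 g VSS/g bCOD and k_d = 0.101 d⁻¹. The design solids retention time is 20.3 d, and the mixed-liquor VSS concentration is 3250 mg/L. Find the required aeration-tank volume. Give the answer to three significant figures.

From the SRT design equation V = Y Q (S₀−S) θ_c / [X (1 + k_d θ_c)] = 0.317 × 701 × (655 − 21.5) × 20.3 / [3250 × (1 + 0.101 × 20.3)] = 2.86×10^6 / 9913 = 288.3 m³.

V ≈ 288 m³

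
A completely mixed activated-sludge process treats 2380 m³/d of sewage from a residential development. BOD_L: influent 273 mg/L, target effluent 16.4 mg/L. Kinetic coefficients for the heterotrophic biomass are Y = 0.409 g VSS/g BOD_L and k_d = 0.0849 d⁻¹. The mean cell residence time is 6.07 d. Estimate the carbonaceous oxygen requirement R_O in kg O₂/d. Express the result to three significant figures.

The observed yield is Y_obs = Y/(1 + k_d·θ_c) = 0.409 / (1 + 0.0849 × 6.07) = 0.409 / 1.515 = 0.2699 g VSS per g BOD_L removed.
Substrate removed = Q·(S₀ − S) = 2380 m³/d × (273 − 16.4) g/m³ = 6.11×10^5 g/d = 610.7 kg/d.
Biomass synthesised: P_X = Y_obs × 610.7 = 164.8 kg VSS/d.
Carbonaceous O₂ demand = substrate oxidised − cell-mass equivalent = 610.7 − 1.42 × 164.8 = 376.6 kg O₂/d.

R_O ≈ 377 kg O₂/d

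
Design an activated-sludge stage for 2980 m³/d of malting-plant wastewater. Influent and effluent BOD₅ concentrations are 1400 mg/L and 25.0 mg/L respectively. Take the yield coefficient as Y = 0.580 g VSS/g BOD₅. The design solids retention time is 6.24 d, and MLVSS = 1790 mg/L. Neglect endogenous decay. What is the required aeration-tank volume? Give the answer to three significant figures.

V·X = Y·Q·ΔS·θ_c gives V = 0.580 × 2980 × (1400 − 25.0) × 6.24 / 1790 = 8285 m³.

V ≈ 8280 m³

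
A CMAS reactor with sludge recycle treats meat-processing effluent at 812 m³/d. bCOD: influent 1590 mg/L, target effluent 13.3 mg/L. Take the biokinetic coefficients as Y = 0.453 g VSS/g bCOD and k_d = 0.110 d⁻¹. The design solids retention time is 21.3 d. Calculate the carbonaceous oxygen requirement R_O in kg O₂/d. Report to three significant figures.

R_O ≈ 1030 kg O₂/d

Y_obs = Y / (1 + k_d θ_c) = 0.453 / (1 + 0.110 × 21.3) = 0.453 / 3.343 = 0.1355.
Mass of bCOD removed per day: Q(S₀ − S) = 812 × 1577 g/m³ = 1280 kg/d.
P_X = Y_obs·Q·(S₀ − S) = 0.1355 × 1280 = 173.5 kg VSS/d.
R_O = Q·(S₀ − S) − 1.42·P_X = 1280 − 1.42 × 173.5 = 1034 kg O₂/d.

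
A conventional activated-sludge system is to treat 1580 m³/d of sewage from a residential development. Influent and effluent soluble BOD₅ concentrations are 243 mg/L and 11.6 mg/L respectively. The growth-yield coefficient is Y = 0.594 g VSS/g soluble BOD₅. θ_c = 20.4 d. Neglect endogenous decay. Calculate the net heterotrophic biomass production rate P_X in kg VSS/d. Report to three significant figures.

P_X ≈ 217 kg VSS/d

With endogenous decay neglected, the observed yield equals the true yield: Y_obs = Y = 0.594 g VSS/g soluble BOD₅.
Substrate removed = Q·(S₀ − S) = 1580 m³/d × (243 − 11.6) g/m³ = 3.66×10^5 g/d = 365.6 kg/d.
So the net sludge growth is P_X = 0.5940 × 365.6 = 217.2 kg VSS/d.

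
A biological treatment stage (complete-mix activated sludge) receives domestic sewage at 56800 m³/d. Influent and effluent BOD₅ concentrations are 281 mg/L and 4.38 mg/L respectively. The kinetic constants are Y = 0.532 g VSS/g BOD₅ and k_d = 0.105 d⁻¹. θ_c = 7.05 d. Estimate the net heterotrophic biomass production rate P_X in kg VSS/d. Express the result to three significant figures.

P_X ≈ 4800 kg VSS/d

Correct the yield for decay: Y_obs = Y/(1 + k_d θ_c) = 0.532 / (1 + 0.105 × 7.05) = 0.532 / 1.740 = 0.3057.
Q·(S₀ − S) = 56800 × (281 − 4.38) × 10⁻³ = 15712 kg/d removed.
P_X = Y_obs · Q(S₀ − S) = 0.3057 × 15712 = 4803 kg VSS/d.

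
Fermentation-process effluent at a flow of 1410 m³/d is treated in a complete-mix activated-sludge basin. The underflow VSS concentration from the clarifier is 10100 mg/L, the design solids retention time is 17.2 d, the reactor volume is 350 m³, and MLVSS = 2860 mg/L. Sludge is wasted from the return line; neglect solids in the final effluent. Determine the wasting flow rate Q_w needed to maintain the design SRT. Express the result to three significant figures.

Q_w ≈ 5.76 m³/d

θ_c = V·X/(Q_w·X_r) when wasting from the recycle, so Q_w = V·X/(θ_c·X_r) = 350.0 × 2860 / (17.2 × 10100) = 5.762 m³/d.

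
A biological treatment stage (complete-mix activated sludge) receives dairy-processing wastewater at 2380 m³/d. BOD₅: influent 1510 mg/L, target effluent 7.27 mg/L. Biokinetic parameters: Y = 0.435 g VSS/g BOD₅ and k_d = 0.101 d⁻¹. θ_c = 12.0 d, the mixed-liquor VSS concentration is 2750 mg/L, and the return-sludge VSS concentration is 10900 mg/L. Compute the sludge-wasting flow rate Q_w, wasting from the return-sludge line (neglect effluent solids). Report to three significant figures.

Q_w ≈ 64.5 m³/d

From the SRT design equation V = Y Q (S₀−S) θ_c / [X (1 + k_d θ_c)] = 0.435 × 2380 × (1510 − 7.27) × 12.0 / [2750 × (1 + 0.101 × 12.0)] = 1.87×10^7 / 6083 = 3069 m³.
θ_c = V·X/(Q_w·X_r) when wasting from the recycle, so Q_w = V·X/(θ_c·X_r) = 3069 × 2750 / (12.0 × 10900) = 64.53 m³/d.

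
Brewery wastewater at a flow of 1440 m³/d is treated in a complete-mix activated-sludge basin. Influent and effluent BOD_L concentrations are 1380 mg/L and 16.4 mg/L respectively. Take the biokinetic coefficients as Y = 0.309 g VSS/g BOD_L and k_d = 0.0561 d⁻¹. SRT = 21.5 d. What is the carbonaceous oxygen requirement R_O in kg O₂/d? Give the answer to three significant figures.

R_O ≈ 1570 kg O₂/d

Observed yield with endogenous decay: Y_obs = Y / (1 + k_d·θ_c) = 0.309 / (1 + 0.0561 × 21.5) = 0.309 / 2.206 = 0.1401 g VSS/g BOD_L.
ΔS = 1380 − 16.4 = 1364 mg/L, so the substrate removal rate is 1440 × 1364/1000 = 1964 kg BOD_L/d.
Net sludge production P_X = 0.1401 × 1964 = 275.0 kg VSS/d.
R_O = Q·(S₀ − S) − 1.42·P_X = 1964 − 1.42 × 275.0 = 1573 kg O₂/d.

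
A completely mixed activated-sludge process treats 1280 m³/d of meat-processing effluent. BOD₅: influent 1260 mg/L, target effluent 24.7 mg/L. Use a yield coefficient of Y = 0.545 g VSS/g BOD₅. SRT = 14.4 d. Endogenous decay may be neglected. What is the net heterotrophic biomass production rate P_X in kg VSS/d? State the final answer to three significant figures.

Since k_d ≈ 0, Y_obs = Y = 0.545 g VSS/g BOD₅.
Q·(S₀ − S) = 1280 × (1260 − 24.7) × 10⁻³ = 1581 kg/d removed.
Net biomass production P_X = Y_obs × Q·(S₀ − S) = 0.5450 × 1581 = 861.7 kg VSS/d.

P_X ≈ 862 kg VSS/d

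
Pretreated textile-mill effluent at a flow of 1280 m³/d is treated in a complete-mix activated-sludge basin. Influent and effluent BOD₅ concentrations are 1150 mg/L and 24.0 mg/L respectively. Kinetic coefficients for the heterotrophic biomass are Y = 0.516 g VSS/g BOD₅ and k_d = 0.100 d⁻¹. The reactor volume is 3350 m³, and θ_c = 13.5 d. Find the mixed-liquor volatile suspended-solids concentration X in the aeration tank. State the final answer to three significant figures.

X = Y·Q·ΔS·θ_c / [V·(1 + k_d θ_c)] = 0.516 × 1280 × (1150 − 24.0) × 13.5 / [3350 × (1 + 0.100 × 13.5)] = 1275 mg/L.

X ≈ 1280 mg/L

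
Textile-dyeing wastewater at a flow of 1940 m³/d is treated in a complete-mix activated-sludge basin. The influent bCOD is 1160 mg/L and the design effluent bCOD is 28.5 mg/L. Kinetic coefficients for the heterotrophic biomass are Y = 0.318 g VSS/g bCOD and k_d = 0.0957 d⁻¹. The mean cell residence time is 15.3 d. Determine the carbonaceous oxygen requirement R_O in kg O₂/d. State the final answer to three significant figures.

R_O ≈ 1790 kg O₂/d

Correct the yield for decay: Y_obs = Y/(1 + k_d θ_c) = 0.318 / (1 + 0.0957 × 15.3) = 0.318 / 2.464 = 0.1290.
Substrate removed = Q·(S₀ − S) = 1940 m³/d × (1160 − 28.5) g/m³ = 2.2×10^6 g/d = 2195 kg/d.
P_X = Y_obs·Q·(S₀ − S) = 0.1290 × 2195 = 283.3 kg VSS/d.
R_O = Q·(S₀ − S) − 1.42·P_X = 2195 − 1.42 × 283.3 = 1793 kg O₂/d.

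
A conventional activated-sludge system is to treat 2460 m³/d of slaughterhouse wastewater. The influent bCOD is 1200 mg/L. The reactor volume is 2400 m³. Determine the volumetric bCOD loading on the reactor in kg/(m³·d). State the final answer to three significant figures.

Volumetric loading L_v = Q·S₀ / V = 2460 × 1200 g/m³ / 2400 m³ = 1230 g/(m³·d) = 1.230 kg bCOD/(m³·d).

L_v ≈ 1.23 kg bCOD/(m³·d)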